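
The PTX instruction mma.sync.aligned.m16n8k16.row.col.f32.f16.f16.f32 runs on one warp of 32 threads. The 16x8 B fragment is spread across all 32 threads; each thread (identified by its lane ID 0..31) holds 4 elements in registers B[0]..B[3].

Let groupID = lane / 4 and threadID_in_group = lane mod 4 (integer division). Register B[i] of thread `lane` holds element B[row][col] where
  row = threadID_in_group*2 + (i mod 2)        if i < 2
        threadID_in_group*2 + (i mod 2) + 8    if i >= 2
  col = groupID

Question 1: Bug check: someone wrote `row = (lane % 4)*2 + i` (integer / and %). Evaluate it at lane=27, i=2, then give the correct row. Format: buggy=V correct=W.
buggy=8 correct=14

`(lane % 4)*2 + i`[27,2]=>8
27: grp=6,tig=3
[2] (3*2+0+8,6) = (14,6)
row: 8 vs 14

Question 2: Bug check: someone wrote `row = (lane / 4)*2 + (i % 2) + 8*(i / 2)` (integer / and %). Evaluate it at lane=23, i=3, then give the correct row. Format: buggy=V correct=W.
buggy=19 correct=15

`(lane / 4)*2 + (i % 2) + 8*(i / 2)`[23,3]=>19
23: grp=5,tig=3
[3] (3*2+1+8,5) = (15,5)
row: 19 vs 15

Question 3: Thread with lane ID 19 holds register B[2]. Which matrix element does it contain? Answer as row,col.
14,4

lane 19⇒19/4=4, 19 mod 4=3
i=2  r:2·3+0+8⇒14  c:4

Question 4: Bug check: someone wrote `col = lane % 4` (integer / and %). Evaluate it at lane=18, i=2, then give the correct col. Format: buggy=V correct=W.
buggy=2 correct=4

`lane % 4`[18,2]⇒2
18: gr=4,th=2
[2] (2*2+0+8,4) = (12,4)
col: 2 vs 4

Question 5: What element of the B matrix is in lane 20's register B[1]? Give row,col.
L=20⇒gr=20>>2=5, th=20&3=0
[1]⇒row 0·2+1+0=1  col gr=5

1,5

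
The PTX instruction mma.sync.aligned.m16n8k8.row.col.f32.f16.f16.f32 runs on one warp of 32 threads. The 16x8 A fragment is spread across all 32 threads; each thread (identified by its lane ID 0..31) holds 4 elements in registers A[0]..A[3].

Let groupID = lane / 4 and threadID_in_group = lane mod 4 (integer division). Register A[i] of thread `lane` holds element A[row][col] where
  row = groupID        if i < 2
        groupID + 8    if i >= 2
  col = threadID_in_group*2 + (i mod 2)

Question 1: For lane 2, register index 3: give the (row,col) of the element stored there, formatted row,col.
8,5

2: G=0,T=2
[3] (0+8,2*2+1) = (8,5)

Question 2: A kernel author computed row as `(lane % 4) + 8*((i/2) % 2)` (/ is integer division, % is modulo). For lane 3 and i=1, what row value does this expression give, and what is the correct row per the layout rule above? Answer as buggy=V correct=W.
`(lane % 4) + 8*((i/2) % 2)`[3,1]⇒3
lane 3⇒3/4=0, 3 mod 4=3
i=1  r:0+0⇒0  c:2·3+1⇒7
row: 3 vs 0

buggy=3 correct=0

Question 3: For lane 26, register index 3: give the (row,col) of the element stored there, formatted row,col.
14,5

lane 26: g=6 (26/4), t=2 (26%4)
i=3: r=6+8=14, c=2*2+1=5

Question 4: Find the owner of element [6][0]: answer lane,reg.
24,0

r=6⇒gr=6,Rb=0  c=0⇒th=0,odd=0
L=6*4+0=24  i=0*2+0=0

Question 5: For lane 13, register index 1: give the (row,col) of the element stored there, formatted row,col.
3,3

lane 13: grp=3 (13/4), tig=1 (13%4)
i=1: r=3+0=3, c=1*2+1=3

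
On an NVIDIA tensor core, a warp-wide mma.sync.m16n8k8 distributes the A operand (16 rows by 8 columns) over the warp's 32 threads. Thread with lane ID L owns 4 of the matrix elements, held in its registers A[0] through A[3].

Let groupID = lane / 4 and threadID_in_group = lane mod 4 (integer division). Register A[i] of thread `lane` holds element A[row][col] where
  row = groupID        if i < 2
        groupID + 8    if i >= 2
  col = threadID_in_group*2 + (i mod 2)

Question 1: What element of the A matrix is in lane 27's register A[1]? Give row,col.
6,7

27: grp=6,tig=3
[1] (6+0,3*2+1) = (6,7)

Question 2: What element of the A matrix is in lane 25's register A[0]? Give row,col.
6,2

L=25=>grp=25>>2=6, tig=25&3=1
[0]=>row 6+0=6  col 1·2+0=2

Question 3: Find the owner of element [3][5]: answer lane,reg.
r=3⇒gr=3,Rb=0  c=5⇒th=2,odd=1
L=3*4+2=14  i=0*2+1=1

14,1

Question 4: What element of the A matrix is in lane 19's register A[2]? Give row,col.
19: grp=4,tig=3
[2] (4+8,3*2+0) = (12,6)

12,6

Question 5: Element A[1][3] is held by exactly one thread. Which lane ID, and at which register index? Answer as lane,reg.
5,1

r=1→G=1,rhi=0  c=3→T=1,p=1
L=1*4+1=5  i=0*2+1=1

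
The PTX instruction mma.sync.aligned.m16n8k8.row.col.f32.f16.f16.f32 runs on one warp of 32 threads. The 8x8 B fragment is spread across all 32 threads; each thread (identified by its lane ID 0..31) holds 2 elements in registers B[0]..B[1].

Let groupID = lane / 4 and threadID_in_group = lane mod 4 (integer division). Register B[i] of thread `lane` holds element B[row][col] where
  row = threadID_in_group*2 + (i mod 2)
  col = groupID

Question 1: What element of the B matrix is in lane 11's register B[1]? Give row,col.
7,2

lane 11: grp=2 (11/4), tig=3 (11%4)
i=1: r=3*2+1=7, c=grp=2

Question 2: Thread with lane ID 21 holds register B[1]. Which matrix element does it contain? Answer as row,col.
lane 21: gid=5 (21/4), tid=1 (21%4)
i=1: r=1*2+1=3, c=gid=5

3,5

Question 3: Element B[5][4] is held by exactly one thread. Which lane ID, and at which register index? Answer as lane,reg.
18,1

c=4⇒gr=4  r=5⇒th=2,odd=1
L=4*4+2=18  i=1=1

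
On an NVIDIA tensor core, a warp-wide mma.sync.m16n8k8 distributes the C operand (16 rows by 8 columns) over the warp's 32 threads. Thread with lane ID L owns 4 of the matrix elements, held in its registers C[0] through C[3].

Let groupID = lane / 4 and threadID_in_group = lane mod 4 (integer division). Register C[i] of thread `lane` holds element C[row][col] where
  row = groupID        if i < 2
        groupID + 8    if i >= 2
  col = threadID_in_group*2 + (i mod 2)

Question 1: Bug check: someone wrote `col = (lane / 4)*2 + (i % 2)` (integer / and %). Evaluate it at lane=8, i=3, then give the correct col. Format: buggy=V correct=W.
buggy=5 correct=1

`(lane / 4)*2 + (i % 2)`[8,3]=>5
L=8=>grp=8>>2=2, tig=8&3=0
[3]=>row 2+8=10  col 0·2+1=1
col: 5 vs 1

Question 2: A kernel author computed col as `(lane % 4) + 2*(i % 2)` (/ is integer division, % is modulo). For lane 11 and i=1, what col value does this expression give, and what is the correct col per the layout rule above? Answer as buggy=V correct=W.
`(lane % 4) + 2*(i % 2)`[11,1]->5
11: gid=2,tid=3
[1] (2+0,3*2+1) = (2,7)
col: 5 vs 7

buggy=5 correct=7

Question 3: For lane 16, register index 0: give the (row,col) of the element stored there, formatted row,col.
4,0

lane 16: gr=4 (16/4), th=0 (16%4)
i=0: r=4+0=4, c=0*2+0=0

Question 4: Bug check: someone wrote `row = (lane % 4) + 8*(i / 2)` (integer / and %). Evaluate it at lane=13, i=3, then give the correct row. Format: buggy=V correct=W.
buggy=9 correct=11

`(lane % 4) + 8*(i / 2)`[13,3]=>9
lane 13=>13/4=3, 13 mod 4=1
i=3  r:3+8=>11  c:2·1+1=>3
row: 9 vs 11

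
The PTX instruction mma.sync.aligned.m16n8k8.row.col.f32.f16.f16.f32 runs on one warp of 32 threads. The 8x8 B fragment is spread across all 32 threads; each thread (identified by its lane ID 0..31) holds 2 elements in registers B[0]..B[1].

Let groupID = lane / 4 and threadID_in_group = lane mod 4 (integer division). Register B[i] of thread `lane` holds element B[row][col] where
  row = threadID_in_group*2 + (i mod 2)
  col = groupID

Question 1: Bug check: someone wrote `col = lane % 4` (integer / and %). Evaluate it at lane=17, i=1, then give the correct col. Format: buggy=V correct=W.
buggy=1 correct=4

`lane % 4`[17,1]→1
17: G=4,T=1
[1] (1*2+1,4) = (3,4)
col: 1 vs 4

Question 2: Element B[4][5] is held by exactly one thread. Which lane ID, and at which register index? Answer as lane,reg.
c=5⇒gr=5  r=4⇒th=2,odd=0
L=5*4+2=22  i=0=0

22,0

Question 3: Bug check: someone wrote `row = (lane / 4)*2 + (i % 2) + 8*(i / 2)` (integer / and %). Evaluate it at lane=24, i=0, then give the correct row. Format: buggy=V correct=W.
`(lane / 4)*2 + (i % 2) + 8*(i / 2)`[24,0]⇒12
lane 24: gr=6 (24/4), th=0 (24%4)
i=0: r=0*2+0=0, c=gr=6
row: 12 vs 0

buggy=12 correct=0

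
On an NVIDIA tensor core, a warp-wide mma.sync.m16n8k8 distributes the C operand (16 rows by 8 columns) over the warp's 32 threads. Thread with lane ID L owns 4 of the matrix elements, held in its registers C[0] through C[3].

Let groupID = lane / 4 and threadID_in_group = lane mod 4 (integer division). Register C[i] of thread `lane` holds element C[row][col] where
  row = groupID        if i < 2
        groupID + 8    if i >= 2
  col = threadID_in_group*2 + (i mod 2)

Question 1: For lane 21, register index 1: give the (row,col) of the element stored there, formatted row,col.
L=21->g=21>>2=5, t=21&3=1
[1]->row 5+0=5  col 1·2+1=3

5,3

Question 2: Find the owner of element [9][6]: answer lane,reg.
r:9=>grp=1,rB=1  c:6=>tig=3,lo=0
L=1*4+3=7  i=1*2+0=2

7,2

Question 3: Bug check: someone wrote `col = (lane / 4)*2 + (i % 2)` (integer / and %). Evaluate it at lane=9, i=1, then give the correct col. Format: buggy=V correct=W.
buggy=5 correct=3

`(lane / 4)*2 + (i % 2)`[9,1]->5
9: g=2,t=1
[1] (2+0,1*2+1) = (2,3)
col: 5 vs 3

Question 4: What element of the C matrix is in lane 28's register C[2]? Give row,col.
lane 28⇒28/4=7, 28 mod 4=0
i=2  r:7+8⇒15  c:2·0+0⇒0

15,0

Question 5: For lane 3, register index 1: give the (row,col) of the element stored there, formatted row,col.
lane 3: G=0 (3/4), T=3 (3%4)
i=1: r=0+0=0, c=3*2+1=7

0,7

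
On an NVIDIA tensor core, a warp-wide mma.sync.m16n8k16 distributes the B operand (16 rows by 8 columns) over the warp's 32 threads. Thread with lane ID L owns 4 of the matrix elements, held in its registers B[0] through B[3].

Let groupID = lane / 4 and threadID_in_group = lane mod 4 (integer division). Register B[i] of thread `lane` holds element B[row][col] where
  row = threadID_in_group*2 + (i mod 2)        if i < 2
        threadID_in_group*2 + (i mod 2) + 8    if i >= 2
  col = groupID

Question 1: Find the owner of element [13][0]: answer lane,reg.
2,3

c=0→G=0  r=13→rhi=1,T=2,p=1
L=0*4+2=2  i=1*2+1=3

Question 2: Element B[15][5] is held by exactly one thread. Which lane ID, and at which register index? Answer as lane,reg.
23,3

c=5→G=5  r=15→rhi=1,T=3,p=1
L=5*4+3=23  i=1*2+1=3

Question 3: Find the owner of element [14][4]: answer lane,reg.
19,2

c: 4->gid=4  r: 14->r8=1,tid=3,i&1=0
L=4*4+3=19  i=1*2+0=2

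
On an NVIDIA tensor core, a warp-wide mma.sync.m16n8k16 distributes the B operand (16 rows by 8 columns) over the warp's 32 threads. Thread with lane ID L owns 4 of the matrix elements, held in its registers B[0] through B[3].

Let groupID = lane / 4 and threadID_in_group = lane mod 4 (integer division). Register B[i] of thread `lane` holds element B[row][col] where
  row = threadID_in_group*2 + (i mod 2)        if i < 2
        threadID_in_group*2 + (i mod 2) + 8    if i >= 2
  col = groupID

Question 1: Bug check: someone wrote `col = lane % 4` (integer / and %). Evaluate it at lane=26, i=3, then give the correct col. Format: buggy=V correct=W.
`lane % 4`[26,3]⇒2
lane 26: gr=6 (26/4), th=2 (26%4)
i=3: r=2*2+1+8=13, c=gr=6
col: 2 vs 6

buggy=2 correct=6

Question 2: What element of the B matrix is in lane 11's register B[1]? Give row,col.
7,2

11: G=2,T=3
[1] (3*2+1+0,2) = (7,2)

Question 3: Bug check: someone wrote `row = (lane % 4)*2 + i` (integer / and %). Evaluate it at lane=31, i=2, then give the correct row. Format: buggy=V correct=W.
`(lane % 4)*2 + i`[31,2]→8
31: G=7,T=3
[2] (3*2+0+8,7) = (14,7)
row: 8 vs 14

buggy=8 correct=14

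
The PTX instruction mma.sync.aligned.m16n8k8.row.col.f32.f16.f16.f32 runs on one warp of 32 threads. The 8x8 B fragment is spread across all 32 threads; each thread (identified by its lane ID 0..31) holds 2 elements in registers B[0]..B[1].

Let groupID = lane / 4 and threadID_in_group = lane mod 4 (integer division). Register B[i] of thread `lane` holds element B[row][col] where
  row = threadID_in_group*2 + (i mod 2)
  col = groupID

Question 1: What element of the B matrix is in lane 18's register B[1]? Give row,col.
L=18->g=18>>2=4, t=18&3=2
[1]->row 2·2+1=5  col g=4

5,4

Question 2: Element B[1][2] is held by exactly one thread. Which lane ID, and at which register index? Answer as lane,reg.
c=2->g=2  r=1->t=0,b0=1
L=2*4+0=8  i=1=1

8,1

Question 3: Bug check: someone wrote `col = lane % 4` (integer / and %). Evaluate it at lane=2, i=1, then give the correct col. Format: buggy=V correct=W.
`lane % 4`[2,1]⇒2
2: gr=0,th=2
[1] (2*2+1,0) = (5,0)
col: 2 vs 0

buggy=2 correct=0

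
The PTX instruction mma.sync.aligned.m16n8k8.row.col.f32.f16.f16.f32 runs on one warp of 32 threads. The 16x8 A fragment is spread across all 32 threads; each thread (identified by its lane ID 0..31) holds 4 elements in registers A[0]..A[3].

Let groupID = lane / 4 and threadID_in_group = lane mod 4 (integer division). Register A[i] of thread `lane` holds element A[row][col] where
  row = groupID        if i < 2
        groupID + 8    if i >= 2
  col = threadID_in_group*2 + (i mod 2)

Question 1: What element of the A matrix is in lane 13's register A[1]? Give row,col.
3,3

lane 13->13/4=3, 13 mod 4=1
i=1  r:3+0->3  c:2·1+1->3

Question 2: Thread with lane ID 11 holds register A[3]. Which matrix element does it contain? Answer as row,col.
10,7

L=11⇒gr=11>>2=2, th=11&3=3
[3]⇒row 2+8=10  col 3·2+1=7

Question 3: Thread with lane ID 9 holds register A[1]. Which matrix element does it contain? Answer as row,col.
lane 9⇒9/4=2, 9 mod 4=1
i=1  r:2+0⇒2  c:2·1+1⇒3

2,3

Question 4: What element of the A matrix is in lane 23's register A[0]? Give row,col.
lane 23⇒23/4=5, 23 mod 4=3
i=0  r:5+0⇒5  c:2·3+0⇒6

5,6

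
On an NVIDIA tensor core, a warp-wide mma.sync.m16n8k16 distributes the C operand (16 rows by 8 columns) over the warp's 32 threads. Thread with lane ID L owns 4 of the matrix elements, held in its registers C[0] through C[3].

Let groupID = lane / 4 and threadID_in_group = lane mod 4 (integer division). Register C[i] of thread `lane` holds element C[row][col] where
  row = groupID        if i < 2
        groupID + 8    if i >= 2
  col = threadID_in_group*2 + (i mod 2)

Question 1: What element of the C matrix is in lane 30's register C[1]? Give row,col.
lane 30: grp=7 (30/4), tig=2 (30%4)
i=1: r=7+0=7, c=2*2+1=5

7,5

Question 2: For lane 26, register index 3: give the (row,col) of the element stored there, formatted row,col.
L=26->g=26>>2=6, t=26&3=2
[3]->row 6+8=14  col 2·2+1=5

14,5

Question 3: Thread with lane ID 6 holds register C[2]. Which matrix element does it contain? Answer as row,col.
lane 6=>6/4=1, 6 mod 4=2
i=2  r:1+8=>9  c:2·2+0=>4

9,4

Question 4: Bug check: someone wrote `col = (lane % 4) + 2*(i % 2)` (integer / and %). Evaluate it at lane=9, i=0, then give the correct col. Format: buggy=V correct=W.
buggy=1 correct=2

`(lane % 4) + 2*(i % 2)`[9,0]->1
lane 9: gid=2 (9/4), tid=1 (9%4)
i=0: r=2+0=2, c=1*2+0=2
col: 1 vs 2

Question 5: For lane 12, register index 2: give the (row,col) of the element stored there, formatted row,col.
11,0

L=12->gid=12>>2=3, tid=12&3=0
[2]->row 3+8=11  col 0·2+0=0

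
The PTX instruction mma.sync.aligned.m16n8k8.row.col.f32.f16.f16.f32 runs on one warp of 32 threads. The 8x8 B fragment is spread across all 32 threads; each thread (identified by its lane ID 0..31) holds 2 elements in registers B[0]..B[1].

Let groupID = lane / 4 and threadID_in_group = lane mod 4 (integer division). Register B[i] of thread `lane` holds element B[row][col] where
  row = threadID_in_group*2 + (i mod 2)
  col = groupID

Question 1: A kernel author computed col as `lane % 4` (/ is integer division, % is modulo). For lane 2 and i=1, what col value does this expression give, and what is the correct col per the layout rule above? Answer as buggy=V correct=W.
`lane % 4`[2,1]->2
lane 2: g=0 (2/4), t=2 (2%4)
i=1: r=2*2+1=5, c=g=0
col: 2 vs 0

buggy=2 correct=0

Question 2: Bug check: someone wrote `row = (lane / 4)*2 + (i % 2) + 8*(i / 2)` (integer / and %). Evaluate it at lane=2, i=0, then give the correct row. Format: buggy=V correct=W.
buggy=0 correct=4

`(lane / 4)*2 + (i % 2) + 8*(i / 2)`[2,0]->0
lane 2->2/4=0, 2 mod 4=2
i=0  r:2·2+0->4  c:0
row: 0 vs 4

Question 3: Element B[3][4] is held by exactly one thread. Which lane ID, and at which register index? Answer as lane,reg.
c=4->g=4  r=3->t=1,b0=1
L=4*4+1=17  i=1=1

17,1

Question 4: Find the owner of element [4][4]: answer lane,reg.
18,0

c: 4->gid=4  r: 4->tid=2,i&1=0
L=4*4+2=18  i=0=0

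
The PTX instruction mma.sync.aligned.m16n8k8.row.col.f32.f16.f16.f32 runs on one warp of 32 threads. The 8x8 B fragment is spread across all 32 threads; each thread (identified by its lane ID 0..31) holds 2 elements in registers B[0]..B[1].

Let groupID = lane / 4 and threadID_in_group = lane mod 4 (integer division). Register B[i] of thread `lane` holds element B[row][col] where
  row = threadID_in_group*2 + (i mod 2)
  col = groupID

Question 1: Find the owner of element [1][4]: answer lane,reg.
16,1

c: 4->gid=4  r: 1->tid=0,i&1=1
L=4*4+0=16  i=1=1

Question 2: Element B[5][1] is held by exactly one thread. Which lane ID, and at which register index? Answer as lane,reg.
6,1

c=1->g=1  r=5->t=2,b0=1
L=1*4+2=6  i=1=1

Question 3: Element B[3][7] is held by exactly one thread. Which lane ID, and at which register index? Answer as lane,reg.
c:7=>grp=7  r:3=>tig=1,lo=1
L=7*4+1=29  i=1=1

29,1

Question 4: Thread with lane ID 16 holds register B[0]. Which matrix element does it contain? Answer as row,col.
0,4

lane 16⇒16/4=4, 16 mod 4=0
i=0  r:2·0+0⇒0  c:4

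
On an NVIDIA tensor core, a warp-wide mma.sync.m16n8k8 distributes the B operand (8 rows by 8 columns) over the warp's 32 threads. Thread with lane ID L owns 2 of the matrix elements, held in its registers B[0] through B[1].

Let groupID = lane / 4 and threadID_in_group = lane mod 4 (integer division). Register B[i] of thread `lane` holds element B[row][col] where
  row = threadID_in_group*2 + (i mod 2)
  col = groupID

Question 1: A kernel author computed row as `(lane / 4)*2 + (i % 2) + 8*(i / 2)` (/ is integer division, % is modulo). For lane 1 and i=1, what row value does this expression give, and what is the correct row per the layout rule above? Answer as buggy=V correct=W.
`(lane / 4)*2 + (i % 2) + 8*(i / 2)`[1,1]⇒1
lane 1: gr=0 (1/4), th=1 (1%4)
i=1: r=1*2+1=3, c=gr=0
row: 1 vs 3

buggy=1 correct=3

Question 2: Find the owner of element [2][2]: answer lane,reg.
c=2→G=2  r=2→T=1,p=0
L=2*4+1=9  i=0=0

9,0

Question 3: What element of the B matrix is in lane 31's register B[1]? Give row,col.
7,7

lane 31: G=7 (31/4), T=3 (31%4)
i=1: r=3*2+1=7, c=G=7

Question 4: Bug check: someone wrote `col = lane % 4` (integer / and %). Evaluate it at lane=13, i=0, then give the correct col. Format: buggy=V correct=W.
`lane % 4`[13,0]->1
lane 13->13/4=3, 13 mod 4=1
i=0  r:2·1+0->2  c:3
col: 1 vs 3

buggy=1 correct=3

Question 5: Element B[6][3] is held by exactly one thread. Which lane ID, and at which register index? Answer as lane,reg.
c:3=>grp=3  r:6=>tig=3,lo=0
L=3*4+3=15  i=0=0

15,0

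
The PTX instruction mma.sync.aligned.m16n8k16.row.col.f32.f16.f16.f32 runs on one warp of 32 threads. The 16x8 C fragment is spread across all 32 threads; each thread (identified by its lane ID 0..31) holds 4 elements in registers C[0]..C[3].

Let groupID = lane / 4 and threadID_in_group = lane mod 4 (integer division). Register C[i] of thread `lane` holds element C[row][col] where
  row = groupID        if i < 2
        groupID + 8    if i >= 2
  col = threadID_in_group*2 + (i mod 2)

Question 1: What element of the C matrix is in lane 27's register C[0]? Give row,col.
lane 27->27/4=6, 27 mod 4=3
i=0  r:6+0->6  c:2·3+0->6

6,6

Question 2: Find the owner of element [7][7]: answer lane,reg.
r=7⇒gr=7,Rb=0  c=7⇒th=3,odd=1
L=7*4+3=31  i=0*2+1=1

31,1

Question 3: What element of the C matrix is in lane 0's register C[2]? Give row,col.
8,0

L=0->gid=0>>2=0, tid=0&3=0
[2]->row 0+8=8  col 0·2+0=0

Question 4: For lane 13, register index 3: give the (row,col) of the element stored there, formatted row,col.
11,3

lane 13: G=3 (13/4), T=1 (13%4)
i=3: r=3+8=11, c=1*2+1=3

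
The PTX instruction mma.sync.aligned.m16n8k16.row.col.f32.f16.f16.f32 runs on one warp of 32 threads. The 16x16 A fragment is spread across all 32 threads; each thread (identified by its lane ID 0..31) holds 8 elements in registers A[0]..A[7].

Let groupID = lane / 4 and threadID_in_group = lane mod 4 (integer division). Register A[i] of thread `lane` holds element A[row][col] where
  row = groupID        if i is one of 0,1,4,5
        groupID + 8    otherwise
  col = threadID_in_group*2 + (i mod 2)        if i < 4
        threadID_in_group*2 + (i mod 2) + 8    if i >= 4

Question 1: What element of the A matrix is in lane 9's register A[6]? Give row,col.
10,10

9: G=2,T=1
[6] (2+8,1*2+0+8) = (10,10)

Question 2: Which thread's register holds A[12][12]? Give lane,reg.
r:12=>grp=4,rB=1  c:12=>cB=1,tig=2,lo=0
L=4*4+2=18  i=1*4+1*2+0=6

18,6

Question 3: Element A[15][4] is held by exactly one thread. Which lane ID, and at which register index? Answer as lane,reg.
r:15=>grp=7,rB=1  c:4=>cB=0,tig=2,lo=0
L=7*4+2=30  i=0*4+1*2+0=2

30,2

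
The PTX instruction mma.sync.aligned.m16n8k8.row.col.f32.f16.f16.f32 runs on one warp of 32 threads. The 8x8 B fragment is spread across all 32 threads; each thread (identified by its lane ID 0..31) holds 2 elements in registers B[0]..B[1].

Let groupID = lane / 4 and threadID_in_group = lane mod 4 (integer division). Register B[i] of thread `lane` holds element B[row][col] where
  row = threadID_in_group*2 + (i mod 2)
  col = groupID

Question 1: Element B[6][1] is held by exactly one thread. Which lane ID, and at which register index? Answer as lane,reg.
c=1->g=1  r=6->t=3,b0=0
L=1*4+3=7  i=0=0

7,0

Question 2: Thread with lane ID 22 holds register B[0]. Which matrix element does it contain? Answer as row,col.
4,5

lane 22: g=5 (22/4), t=2 (22%4)
i=0: r=2*2+0=4, c=g=5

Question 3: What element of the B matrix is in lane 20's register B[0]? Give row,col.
0,5

lane 20→20/4=5, 20 mod 4=0
i=0  r:2·0+0→0  c:5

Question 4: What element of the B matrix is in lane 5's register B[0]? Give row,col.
2,1

L=5=>grp=5>>2=1, tig=5&3=1
[0]=>row 1·2+0=2  col grp=1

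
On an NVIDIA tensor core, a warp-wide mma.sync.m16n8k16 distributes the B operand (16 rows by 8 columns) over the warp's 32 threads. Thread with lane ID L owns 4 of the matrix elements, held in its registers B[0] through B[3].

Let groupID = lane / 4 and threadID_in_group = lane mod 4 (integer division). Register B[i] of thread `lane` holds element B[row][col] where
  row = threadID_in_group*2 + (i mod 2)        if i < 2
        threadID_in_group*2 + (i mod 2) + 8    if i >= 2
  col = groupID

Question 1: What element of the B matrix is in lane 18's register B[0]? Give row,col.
4,4

18: G=4,T=2
[0] (2*2+0+0,4) = (4,4)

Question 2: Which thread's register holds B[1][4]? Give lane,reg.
16,1

c: 4->gid=4  r: 1->r8=0,tid=0,i&1=1
L=4*4+0=16  i=0*2+1=1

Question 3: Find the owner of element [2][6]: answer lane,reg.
c=6->g=6  r=2->rb=0,t=1,b0=0
L=6*4+1=25  i=0*2+0=0

25,0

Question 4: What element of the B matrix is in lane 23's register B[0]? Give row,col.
L=23⇒gr=23>>2=5, th=23&3=3
[0]⇒row 3·2+0+0=6  col gr=5

6,5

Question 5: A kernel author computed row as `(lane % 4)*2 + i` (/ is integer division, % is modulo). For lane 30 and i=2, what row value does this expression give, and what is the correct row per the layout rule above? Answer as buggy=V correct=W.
buggy=6 correct=12

`(lane % 4)*2 + i`[30,2]⇒6
lane 30⇒30/4=7, 30 mod 4=2
i=2  r:2·2+0+8⇒12  c:7
row: 6 vs 12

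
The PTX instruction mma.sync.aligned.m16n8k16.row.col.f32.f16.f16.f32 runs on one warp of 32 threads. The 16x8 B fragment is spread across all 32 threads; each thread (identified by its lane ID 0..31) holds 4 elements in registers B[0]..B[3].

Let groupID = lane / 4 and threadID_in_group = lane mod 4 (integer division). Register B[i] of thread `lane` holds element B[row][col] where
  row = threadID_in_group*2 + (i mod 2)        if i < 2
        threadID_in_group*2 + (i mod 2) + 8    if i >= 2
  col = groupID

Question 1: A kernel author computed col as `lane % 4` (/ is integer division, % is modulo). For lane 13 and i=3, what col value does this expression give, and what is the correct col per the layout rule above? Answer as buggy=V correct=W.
`lane % 4`[13,3]->1
13: gid=3,tid=1
[3] (1*2+1+8,3) = (11,3)
col: 1 vs 3

buggy=1 correct=3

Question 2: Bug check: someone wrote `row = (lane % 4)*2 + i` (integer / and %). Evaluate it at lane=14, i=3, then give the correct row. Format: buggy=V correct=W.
`(lane % 4)*2 + i`[14,3]->7
14: gid=3,tid=2
[3] (2*2+1+8,3) = (13,3)
row: 7 vs 13

buggy=7 correct=13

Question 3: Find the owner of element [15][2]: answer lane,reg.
11,3

c: 2->gid=2  r: 15->r8=1,tid=3,i&1=1
L=2*4+3=11  i=1*2+1=3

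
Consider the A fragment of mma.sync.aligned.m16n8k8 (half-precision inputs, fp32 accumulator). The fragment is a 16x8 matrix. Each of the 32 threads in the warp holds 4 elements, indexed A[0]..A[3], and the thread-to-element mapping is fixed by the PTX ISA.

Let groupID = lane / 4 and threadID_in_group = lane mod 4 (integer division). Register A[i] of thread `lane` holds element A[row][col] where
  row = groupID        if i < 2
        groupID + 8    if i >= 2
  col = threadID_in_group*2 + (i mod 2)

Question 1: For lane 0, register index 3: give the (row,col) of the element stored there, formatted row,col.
8,1

lane 0: g=0 (0/4), t=0 (0%4)
i=3: r=0+8=8, c=0*2+1=1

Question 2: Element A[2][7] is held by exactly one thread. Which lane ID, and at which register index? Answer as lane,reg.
11,1

r: 2->gid=2,r8=0  c: 7->tid=3,i&1=1
L=2*4+3=11  i=0*2+1=1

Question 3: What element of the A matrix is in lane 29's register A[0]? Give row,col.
7,2

29: gr=7,th=1
[0] (7+0,1*2+0) = (7,2)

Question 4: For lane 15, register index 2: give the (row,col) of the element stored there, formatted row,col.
15: gid=3,tid=3
[2] (3+8,3*2+0) = (11,6)

11,6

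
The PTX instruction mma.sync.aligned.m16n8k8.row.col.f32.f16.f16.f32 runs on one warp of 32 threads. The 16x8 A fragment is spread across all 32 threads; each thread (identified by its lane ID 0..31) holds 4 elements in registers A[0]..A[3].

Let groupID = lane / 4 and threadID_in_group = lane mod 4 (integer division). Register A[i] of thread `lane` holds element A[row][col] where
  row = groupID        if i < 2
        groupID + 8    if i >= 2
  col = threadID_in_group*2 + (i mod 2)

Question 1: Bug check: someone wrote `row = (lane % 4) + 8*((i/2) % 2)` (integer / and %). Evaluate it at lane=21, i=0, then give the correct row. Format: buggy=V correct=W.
`(lane % 4) + 8*((i/2) % 2)`[21,0]⇒1
L=21⇒gr=21>>2=5, th=21&3=1
[0]⇒row 5+0=5  col 1·2+0=2
row: 1 vs 5

buggy=1 correct=5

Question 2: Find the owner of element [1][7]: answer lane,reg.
r:1=>grp=1,rB=0  c:7=>tig=3,lo=1
L=1*4+3=7  i=0*2+1=1

7,1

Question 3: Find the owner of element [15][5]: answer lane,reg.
30,3

r: 15->gid=7,r8=1  c: 5->tid=2,i&1=1
L=7*4+2=30  i=1*2+1=3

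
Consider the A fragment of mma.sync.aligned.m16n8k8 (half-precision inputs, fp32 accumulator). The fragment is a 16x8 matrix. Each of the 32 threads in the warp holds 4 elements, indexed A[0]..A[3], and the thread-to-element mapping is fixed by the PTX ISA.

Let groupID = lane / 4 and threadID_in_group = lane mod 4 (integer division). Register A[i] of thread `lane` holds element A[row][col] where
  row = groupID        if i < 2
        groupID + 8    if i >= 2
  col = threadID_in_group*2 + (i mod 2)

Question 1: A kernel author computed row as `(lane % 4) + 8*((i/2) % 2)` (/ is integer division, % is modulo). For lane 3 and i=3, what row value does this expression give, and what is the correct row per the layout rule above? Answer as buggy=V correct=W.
buggy=11 correct=8

`(lane % 4) + 8*((i/2) % 2)`[3,3]⇒11
lane 3: gr=0 (3/4), th=3 (3%4)
i=3: r=0+8=8, c=3*2+1=7
row: 11 vs 8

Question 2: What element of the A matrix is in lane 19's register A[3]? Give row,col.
lane 19: gid=4 (19/4), tid=3 (19%4)
i=3: r=4+8=12, c=3*2+1=7

12,7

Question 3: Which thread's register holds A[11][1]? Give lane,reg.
r:11=>grp=3,rB=1  c:1=>tig=0,lo=1
L=3*4+0=12  i=1*2+1=3

12,3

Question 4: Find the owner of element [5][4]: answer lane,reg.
r=5⇒gr=5,Rb=0  c=4⇒th=2,odd=0
L=5*4+2=22  i=0*2+0=0

22,0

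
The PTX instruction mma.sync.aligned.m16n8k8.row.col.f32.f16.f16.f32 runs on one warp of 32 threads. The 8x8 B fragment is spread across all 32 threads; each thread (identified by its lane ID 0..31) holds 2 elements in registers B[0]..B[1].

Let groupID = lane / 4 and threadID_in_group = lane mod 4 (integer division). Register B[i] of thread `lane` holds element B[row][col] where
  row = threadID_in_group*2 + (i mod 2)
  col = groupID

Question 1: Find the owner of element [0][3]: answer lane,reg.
12,0

c=3→G=3  r=0→T=0,p=0
L=3*4+0=12  i=0=0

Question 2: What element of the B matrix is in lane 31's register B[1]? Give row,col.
L=31->gid=31>>2=7, tid=31&3=3
[1]->row 3·2+1=7  col gid=7

7,7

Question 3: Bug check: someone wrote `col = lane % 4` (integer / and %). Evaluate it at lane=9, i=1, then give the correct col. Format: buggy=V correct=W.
buggy=1 correct=2

`lane % 4`[9,1]->1
L=9->gid=9>>2=2, tid=9&3=1
[1]->row 1·2+1=3  col gid=2
col: 1 vs 2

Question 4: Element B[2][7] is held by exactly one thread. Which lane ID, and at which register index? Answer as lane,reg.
29,0

c=7->g=7  r=2->t=1,b0=0
L=7*4+1=29  i=0=0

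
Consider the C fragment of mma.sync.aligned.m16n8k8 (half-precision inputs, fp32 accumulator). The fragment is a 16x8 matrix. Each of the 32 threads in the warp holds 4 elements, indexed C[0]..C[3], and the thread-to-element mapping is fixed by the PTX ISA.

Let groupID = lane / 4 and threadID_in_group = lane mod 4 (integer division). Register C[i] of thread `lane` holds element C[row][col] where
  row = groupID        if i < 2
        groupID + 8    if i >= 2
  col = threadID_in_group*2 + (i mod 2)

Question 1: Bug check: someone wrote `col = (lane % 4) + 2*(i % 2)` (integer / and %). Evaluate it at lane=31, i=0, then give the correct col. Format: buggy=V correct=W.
buggy=3 correct=6

`(lane % 4) + 2*(i % 2)`[31,0]⇒3
lane 31: gr=7 (31/4), th=3 (31%4)
i=0: r=7+0=7, c=3*2+0=6
col: 3 vs 6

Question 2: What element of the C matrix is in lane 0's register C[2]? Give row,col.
8,0

lane 0->0/4=0, 0 mod 4=0
i=2  r:0+8->8  c:2·0+0->0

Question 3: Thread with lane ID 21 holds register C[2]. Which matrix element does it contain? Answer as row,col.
21: gr=5,th=1
[2] (5+8,1*2+0) = (13,2)

13,2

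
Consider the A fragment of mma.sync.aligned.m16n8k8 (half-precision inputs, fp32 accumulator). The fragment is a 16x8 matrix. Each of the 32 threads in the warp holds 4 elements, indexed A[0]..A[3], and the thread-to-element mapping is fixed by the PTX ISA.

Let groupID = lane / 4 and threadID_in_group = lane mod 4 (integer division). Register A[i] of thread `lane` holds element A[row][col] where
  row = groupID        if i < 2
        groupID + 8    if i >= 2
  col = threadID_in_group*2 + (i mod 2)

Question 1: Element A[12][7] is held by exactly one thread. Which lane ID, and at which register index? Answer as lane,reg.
19,3

r=12⇒gr=4,Rb=1  c=7⇒th=3,odd=1
L=4*4+3=19  i=1*2+1=3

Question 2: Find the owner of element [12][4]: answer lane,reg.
r:12=>grp=4,rB=1  c:4=>tig=2,lo=0
L=4*4+2=18  i=1*2+0=2

18,2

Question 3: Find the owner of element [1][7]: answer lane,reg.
r=1->g=1,rb=0  c=7->t=3,b0=1
L=1*4+3=7  i=0*2+1=1

7,1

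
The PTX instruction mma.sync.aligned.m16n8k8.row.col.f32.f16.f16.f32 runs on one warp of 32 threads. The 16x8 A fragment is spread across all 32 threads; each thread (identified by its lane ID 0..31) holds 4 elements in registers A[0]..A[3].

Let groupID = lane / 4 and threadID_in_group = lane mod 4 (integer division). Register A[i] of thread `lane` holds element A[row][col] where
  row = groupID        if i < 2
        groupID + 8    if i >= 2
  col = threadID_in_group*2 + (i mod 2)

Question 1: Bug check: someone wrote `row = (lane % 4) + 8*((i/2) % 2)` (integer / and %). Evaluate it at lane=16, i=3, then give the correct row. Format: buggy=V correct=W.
buggy=8 correct=12

`(lane % 4) + 8*((i/2) % 2)`[16,3]⇒8
L=16⇒gr=16>>2=4, th=16&3=0
[3]⇒row 4+8=12  col 0·2+1=1
row: 8 vs 12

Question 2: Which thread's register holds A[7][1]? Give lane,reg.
28,1

r: 7->gid=7,r8=0  c: 1->tid=0,i&1=1
L=7*4+0=28  i=0*2+1=1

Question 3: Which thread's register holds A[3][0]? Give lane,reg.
12,0

r: 3->gid=3,r8=0  c: 0->tid=0,i&1=0
L=3*4+0=12  i=0*2+0=0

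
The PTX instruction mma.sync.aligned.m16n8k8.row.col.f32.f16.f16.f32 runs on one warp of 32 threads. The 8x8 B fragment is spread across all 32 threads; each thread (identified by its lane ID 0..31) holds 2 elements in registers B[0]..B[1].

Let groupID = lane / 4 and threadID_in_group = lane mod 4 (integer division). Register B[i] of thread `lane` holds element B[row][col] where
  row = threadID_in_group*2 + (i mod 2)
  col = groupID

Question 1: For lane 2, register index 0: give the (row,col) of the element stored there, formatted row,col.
L=2=>grp=2>>2=0, tig=2&3=2
[0]=>row 2·2+0=4  col grp=0

4,0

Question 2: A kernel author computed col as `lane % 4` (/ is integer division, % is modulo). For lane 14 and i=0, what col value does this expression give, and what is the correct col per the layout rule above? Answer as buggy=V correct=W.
buggy=2 correct=3

`lane % 4`[14,0]->2
L=14->g=14>>2=3, t=14&3=2
[0]->row 2·2+0=4  col g=3
col: 2 vs 3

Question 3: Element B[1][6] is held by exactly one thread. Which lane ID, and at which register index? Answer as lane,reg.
c=6->g=6  r=1->t=0,b0=1
L=6*4+0=24  i=1=1

24,1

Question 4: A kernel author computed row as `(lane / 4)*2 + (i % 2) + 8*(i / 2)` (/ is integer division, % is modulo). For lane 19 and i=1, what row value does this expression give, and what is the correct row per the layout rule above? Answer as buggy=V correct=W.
`(lane / 4)*2 + (i % 2) + 8*(i / 2)`[19,1]=>9
L=19=>grp=19>>2=4, tig=19&3=3
[1]=>row 3·2+1=7  col grp=4
row: 9 vs 7

buggy=9 correct=7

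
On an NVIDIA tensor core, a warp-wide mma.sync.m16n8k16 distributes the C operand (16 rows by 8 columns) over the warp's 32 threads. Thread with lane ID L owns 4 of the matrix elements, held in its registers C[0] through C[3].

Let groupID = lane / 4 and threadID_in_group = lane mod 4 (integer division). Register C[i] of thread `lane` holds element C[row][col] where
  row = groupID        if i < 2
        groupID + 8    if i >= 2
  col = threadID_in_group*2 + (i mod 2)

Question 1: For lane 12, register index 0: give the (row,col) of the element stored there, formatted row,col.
lane 12: gr=3 (12/4), th=0 (12%4)
i=0: r=3+0=3, c=0*2+0=0

3,0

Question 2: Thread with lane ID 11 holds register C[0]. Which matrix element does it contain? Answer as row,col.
11: G=2,T=3
[0] (2+0,3*2+0) = (2,6)

2,6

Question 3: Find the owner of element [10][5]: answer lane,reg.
r=10→G=2,rhi=1  c=5→T=2,p=1
L=2*4+2=10  i=1*2+1=3

10,3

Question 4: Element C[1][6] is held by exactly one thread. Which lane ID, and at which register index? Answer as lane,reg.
7,0

r=1->g=1,rb=0  c=6->t=3,b0=0
L=1*4+3=7  i=0*2+0=0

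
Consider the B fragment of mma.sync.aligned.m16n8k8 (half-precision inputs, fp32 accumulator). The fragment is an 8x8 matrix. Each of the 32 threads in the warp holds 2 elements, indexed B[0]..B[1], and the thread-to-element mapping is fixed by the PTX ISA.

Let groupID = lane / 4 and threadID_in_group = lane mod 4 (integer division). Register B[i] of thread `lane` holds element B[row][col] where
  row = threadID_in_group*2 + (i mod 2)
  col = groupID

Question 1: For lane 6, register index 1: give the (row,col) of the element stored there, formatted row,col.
5,1

lane 6: gr=1 (6/4), th=2 (6%4)
i=1: r=2*2+1=5, c=gr=1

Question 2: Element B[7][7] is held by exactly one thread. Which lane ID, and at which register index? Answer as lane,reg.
c=7⇒gr=7  r=7⇒th=3,odd=1
L=7*4+3=31  i=1=1

31,1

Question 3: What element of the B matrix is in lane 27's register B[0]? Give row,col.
L=27=>grp=27>>2=6, tig=27&3=3
[0]=>row 3·2+0=6  col grp=6

6,6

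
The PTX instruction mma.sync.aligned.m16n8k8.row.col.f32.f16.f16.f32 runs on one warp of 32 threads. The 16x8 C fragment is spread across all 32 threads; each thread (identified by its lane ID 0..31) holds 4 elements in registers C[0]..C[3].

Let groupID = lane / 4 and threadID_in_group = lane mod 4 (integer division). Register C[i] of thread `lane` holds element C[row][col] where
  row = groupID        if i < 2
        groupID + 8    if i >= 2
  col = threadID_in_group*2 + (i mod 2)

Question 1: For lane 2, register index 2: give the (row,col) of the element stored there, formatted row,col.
lane 2->2/4=0, 2 mod 4=2
i=2  r:0+8->8  c:2·2+0->4

8,4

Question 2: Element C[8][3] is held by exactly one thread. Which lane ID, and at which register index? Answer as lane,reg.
1,3

r=8->g=0,rb=1  c=3->t=1,b0=1
L=0*4+1=1  i=1*2+1=3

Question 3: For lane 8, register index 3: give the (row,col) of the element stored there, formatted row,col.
lane 8=>8/4=2, 8 mod 4=0
i=3  r:2+8=>10  c:2·0+1=>1

10,1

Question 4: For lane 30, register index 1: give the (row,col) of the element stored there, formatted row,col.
L=30->g=30>>2=7, t=30&3=2
[1]->row 7+0=7  col 2·2+1=5

7,5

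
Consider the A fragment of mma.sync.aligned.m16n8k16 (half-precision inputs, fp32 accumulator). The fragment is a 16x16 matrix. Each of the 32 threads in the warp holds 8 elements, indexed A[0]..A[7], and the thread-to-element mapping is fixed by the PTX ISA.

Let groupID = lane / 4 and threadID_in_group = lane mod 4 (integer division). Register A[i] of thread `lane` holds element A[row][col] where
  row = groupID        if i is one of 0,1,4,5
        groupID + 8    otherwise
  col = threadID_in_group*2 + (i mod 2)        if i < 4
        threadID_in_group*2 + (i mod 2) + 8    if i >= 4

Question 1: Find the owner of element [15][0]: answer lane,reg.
28,2

r=15→G=7,rhi=1  c=0→chi=0,T=0,p=0
L=7*4+0=28  i=0*4+1*2+0=2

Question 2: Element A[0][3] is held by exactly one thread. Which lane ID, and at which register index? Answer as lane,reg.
r=0→G=0,rhi=0  c=3→chi=0,T=1,p=1
L=0*4+1=1  i=0*4+0*2+1=1

1,1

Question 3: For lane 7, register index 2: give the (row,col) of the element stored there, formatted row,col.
L=7->g=7>>2=1, t=7&3=3
[2]->row 1+8=9  col 3·2+0+0=6

9,6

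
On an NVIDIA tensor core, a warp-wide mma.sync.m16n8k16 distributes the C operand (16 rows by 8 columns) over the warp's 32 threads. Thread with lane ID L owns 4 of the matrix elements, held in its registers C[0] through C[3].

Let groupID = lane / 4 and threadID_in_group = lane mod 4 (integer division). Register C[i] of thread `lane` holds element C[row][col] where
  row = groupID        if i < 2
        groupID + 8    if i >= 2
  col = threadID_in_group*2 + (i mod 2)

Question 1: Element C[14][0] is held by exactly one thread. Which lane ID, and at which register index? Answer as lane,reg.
24,2

r=14⇒gr=6,Rb=1  c=0⇒th=0,odd=0
L=6*4+0=24  i=1*2+0=2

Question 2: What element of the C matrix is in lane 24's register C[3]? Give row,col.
24: g=6,t=0
[3] (6+8,0*2+1) = (14,1)

14,1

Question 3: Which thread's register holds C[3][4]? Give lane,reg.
r:3=>grp=3,rB=0  c:4=>tig=2,lo=0
L=3*4+2=14  i=0*2+0=0

14,0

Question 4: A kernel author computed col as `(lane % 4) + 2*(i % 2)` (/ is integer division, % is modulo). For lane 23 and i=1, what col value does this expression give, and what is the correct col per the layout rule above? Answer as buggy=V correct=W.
buggy=5 correct=7

`(lane % 4) + 2*(i % 2)`[23,1]=>5
L=23=>grp=23>>2=5, tig=23&3=3
[1]=>row 5+0=5  col 3·2+1=7
col: 5 vs 7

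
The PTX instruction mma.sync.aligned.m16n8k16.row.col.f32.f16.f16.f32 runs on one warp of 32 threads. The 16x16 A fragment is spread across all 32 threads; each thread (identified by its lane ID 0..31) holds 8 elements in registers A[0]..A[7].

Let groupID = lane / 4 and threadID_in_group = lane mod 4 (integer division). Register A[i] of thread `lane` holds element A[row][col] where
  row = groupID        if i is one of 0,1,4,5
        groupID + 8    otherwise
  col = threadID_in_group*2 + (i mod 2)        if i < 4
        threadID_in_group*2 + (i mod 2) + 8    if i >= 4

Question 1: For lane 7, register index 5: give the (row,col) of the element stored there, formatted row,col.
7: gid=1,tid=3
[5] (1+0,3*2+1+8) = (1,15)

1,15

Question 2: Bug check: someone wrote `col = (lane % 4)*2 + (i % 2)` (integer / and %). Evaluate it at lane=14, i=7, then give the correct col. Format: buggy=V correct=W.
buggy=5 correct=13

`(lane % 4)*2 + (i % 2)`[14,7]->5
14: g=3,t=2
[7] (3+8,2*2+1+8) = (11,13)
col: 5 vs 13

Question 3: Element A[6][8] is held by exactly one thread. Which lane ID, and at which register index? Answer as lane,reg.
24,4

r=6->g=6,rb=0  c=8->cb=1,t=0,b0=0
L=6*4+0=24  i=1*4+0*2+0=4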